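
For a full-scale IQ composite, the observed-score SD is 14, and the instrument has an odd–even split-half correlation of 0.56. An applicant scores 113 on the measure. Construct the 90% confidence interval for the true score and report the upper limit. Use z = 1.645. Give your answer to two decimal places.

125.23

Full-length reliability (Spearman-Brown) = 2(0.56)/(1+0.56) ≈ 0.71795
SEM = 14.00000 · √(1 − 0.71795) = 14.00000 · √0.28205 ≈ 14.00000 · 0.53109 ≈ 7.43519
Margin = 1.645 · 7.43519 ≈ 12.23089
Upper bound: 113 + 12.23089 = 125.23089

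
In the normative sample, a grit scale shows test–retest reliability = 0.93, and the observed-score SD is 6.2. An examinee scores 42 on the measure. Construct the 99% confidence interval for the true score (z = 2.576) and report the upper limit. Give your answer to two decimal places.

SEM = 6.200·√(1 − 0.930) ≃ 1.640
Half-width = 2.576·1.640 ≃ 4.226
Upper bound: 42 + 4.226 = 46.226

46.23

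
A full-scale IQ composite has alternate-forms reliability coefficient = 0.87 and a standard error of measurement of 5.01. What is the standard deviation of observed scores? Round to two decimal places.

σ = SEM·(1 − r)^(−1/2) ≈ 5.01×2.7735 ≈ 13.8952

13.90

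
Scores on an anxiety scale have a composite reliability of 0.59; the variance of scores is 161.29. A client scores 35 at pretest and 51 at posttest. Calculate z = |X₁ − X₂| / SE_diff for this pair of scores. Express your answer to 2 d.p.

σ = 161.29^(1/2) = 12.70000
SEM = 12.70000*√(1 − 0.59000) ≈ 8.13197
SE_diff = SEM * √2 ≈ 8.13197 * 1.41421 ≈ 11.50034
z = |35 − 51| / 11.50034 = 16 / 11.50034 ≈ 1.39126

1.39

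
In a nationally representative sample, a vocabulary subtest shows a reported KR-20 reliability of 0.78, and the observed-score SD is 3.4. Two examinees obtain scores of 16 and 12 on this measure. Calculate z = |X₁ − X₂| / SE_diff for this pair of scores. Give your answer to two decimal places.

SEM = 3.40000 × √(1 − 0.78000) = 3.40000 × √0.22000 ≈ 3.40000 × 0.46904 ≈ 1.59474
Standard error of the difference = 1.59474·√2 ≈ 2.25530
z = |16 − 12| / 2.25530 = 4 / 2.25530 ≈ 1.77360

1.77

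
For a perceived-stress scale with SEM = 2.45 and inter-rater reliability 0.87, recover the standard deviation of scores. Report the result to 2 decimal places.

6.80

σ = SEM·(1 − r)^(−1/2) ≈ 2.45×2.7735 ≈ 6.7951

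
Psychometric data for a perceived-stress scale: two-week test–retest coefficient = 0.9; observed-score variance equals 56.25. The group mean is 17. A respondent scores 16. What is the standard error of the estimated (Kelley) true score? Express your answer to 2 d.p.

2.25

SD = √56.25 ≈ 7.500
SE_est = SD × √(r(1 − r)) = 7.500 × √0.090 ≈ 7.500 × 0.300 ≈ 2.250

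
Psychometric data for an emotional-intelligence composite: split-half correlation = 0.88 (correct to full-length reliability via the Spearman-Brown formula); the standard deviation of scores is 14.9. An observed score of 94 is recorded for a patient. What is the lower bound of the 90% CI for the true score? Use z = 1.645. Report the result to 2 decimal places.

87.81

r_full = 2·0.88 / (1 + 0.88) ≈ 0.936
The standard error of measurement is 14.900×√(1 − 0.936) ≈ 14.900×0.253 ≈ 3.764.
Half-width = 1.645×3.764 ≈ 6.192
Lower bound: 94 − 6.192 = 87.808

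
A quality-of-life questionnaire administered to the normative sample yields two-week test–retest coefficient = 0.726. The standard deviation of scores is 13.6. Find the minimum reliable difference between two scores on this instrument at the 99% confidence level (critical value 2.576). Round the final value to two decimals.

SEM = 13.600 × √(1 − 0.726) = 13.600 × √0.274 ≈ 13.600 × 0.523 ≈ 7.119
Standard error of the difference = 7.119·√2 ≈ 10.068
Minimum reliable difference = 2.576 × SE_diff ≈ 2.576 × 10.068 ≈ 25.934

25.93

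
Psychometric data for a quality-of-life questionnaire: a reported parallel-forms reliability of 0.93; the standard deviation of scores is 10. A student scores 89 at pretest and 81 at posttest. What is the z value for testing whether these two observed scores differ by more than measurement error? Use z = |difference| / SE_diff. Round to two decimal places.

SEM = 10.000*√(1 − 0.930) ≃ 2.646
SE_diff = √2 * SEM ≃ 3.742
z = |89 − 81| / 3.742 = 8 / 3.742 ≃ 2.138

2.14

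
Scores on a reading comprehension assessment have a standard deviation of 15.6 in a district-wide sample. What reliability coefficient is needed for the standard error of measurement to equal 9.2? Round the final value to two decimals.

r = 1 − (9.200/15.6)² ≃ 1 − 0.348 ≃ 0.652

0.65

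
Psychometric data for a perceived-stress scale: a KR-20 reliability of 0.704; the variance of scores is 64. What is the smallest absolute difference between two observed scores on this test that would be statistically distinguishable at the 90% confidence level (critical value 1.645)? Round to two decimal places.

σ = 64^(1/2) = 8.0000
The standard error of measurement is 8.0000*√(1 − 0.7040) ≈ 8.0000*0.5441 ≈ 4.3525.
SE_diff = √2 * SEM ≈ 6.1553
Smallest detectable difference = 1.645*6.1553 ≈ 10.1255

10.13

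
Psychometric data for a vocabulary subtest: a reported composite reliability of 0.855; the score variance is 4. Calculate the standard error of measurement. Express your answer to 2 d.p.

SD = √4 = 2.00000
SEM = 2.00000 * √(1 − 0.85500) = 2.00000 * √0.14500 ≈ 2.00000 * 0.38079 ≈ 0.76158

0.76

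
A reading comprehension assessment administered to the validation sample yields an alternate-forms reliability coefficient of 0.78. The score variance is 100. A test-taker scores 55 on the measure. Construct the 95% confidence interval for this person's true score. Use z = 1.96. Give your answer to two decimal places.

[45.81, 64.19]

SD = √100 ≈ 10.000
The standard error of measurement is 10.000·√(1 − 0.780) ≈ 10.000·0.469 ≈ 4.690.
Margin = 1.96 · 4.690 ≈ 9.193
Interval: (45.807, 64.193)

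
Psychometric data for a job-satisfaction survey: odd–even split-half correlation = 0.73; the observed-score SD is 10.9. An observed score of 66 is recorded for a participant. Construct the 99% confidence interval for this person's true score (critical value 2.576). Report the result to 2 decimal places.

r_full = 2·0.73 / (1 + 0.73) ≈ 0.844
SEM = 10.900*√(1 − 0.844) ≈ 4.306
Margin = 2.576 * 4.306 ≈ 11.093
CI = 66 ± 11.093 → [54.907, 77.093]

[54.91, 77.09]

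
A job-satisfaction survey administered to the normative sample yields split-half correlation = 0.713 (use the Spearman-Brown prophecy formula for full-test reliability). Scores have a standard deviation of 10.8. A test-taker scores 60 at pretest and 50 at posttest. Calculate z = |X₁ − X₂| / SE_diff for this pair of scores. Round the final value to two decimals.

Full-length reliability (Spearman-Brown) = 2(0.713)/(1+0.713) ≈ 0.832
SEM = 10.800 × √(1 − 0.832) = 10.800 × √0.168 ≈ 10.800 × 0.409 ≈ 4.421
Standard error of the difference = 4.421·√2 ≈ 6.252
z = |60 − 50| / 6.252 = 10 / 6.252 ≈ 1.600

1.60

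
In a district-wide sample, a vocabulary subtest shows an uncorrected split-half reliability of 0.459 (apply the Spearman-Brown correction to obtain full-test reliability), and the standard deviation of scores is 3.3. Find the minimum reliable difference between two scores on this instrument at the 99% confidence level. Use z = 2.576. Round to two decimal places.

Full-length reliability (Spearman-Brown) = 2(0.459)/(1+0.459) ≈ 0.6292
SEM = 3.3000 * √(1 − 0.6292) = 3.3000 * √0.3708 ≈ 3.3000 * 0.6089 ≈ 2.0095
SE_diff = SEM * √2 ≈ 2.0095 * 1.4142 ≈ 2.8418
Smallest detectable difference = 2.576*2.8418 ≈ 7.3206

7.32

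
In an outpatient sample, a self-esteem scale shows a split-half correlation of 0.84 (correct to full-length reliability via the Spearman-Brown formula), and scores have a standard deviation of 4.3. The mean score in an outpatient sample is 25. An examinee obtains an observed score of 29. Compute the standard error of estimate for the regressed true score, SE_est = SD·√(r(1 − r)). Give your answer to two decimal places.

r_full = 2·0.84 / (1 + 0.84) ≈ 0.91304
SE_est = 4.30000*√(0.91304*0.08696) ≈ 1.21162

1.21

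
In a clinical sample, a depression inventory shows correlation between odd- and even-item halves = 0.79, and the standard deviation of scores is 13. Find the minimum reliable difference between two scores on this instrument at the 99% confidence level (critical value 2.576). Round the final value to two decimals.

16.22

Full-length reliability (Spearman-Brown) = 2(0.79)/(1+0.79) ≃ 0.883
SEM = 13.000 · √(1 − 0.883) = 13.000 · √0.117 ≃ 13.000 · 0.343 ≃ 4.453
SE_diff = √2 · SEM ≃ 6.297
Minimum reliable difference = 2.576 · SE_diff ≃ 2.576 · 6.297 ≃ 16.221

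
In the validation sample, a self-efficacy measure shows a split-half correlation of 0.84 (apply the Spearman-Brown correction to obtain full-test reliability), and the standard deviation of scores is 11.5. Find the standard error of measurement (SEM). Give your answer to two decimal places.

Spearman-Brown: r = 2(0.84) / (1 + 0.84) = 1.6800 / 1.8400 ≃ 0.9130
SEM = 11.5000*√(1 − 0.9130) ≃ 3.3912

3.39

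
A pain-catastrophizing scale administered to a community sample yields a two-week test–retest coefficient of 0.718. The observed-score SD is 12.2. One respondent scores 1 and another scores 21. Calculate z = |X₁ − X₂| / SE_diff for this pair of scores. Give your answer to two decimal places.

2.18

SEM = 12.20000 × √(1 − 0.71800) = 12.20000 × √0.28200 ≈ 12.20000 × 0.53104 ≈ 6.47865
SE_diff = √2 × SEM ≈ 9.16219
z = |1 − 21| / 9.16219 = 20 / 9.16219 ≈ 2.18288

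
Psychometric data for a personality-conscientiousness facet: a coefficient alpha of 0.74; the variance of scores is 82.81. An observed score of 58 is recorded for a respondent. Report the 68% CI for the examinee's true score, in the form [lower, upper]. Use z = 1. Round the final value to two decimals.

[53.36, 62.64]

SD = √82.81 ≈ 9.1000
SEM = 9.1000 * √(1 − 0.7400) = 9.1000 * √0.2600 ≈ 9.1000 * 0.5099 ≈ 4.6401
Half-width = 1*4.6401 ≈ 4.6401
CI = 58 ± 4.6401 → [53.3599, 62.6401]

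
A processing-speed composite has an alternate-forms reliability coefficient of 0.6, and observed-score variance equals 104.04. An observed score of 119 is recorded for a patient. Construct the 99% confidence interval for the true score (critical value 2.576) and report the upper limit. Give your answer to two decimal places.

135.62

σ = 104.04^(1/2) = 10.20000
SEM = 10.20000 * √(1 − 0.60000) = 10.20000 * √0.40000 ≃ 10.20000 * 0.63246 ≃ 6.45105
2.576 * SEM ≃ 16.61790
Upper bound: 119 + 16.61790 = 135.61790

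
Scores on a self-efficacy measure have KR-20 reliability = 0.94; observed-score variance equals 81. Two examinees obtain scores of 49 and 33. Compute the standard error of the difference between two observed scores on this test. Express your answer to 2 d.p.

3.12

σ = 81^(1/2) = 9.0000
The standard error of measurement is 9.0000×√(1 − 0.9400) ≃ 9.0000×0.2449 ≃ 2.2045.
SE_diff = SEM × √2 ≃ 2.2045 × 1.4142 ≃ 3.1177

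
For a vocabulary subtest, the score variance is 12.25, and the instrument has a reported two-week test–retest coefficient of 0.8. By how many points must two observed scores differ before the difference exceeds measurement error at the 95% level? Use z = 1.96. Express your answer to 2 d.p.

4.34

SD = √12.25 ≈ 3.5000
SEM = 3.5000×√(1 − 0.8000) ≈ 1.5652
Standard error of the difference = 1.5652·√2 ≈ 2.2136
Minimum reliable difference = 1.96 × SE_diff ≈ 1.96 × 2.2136 ≈ 4.3386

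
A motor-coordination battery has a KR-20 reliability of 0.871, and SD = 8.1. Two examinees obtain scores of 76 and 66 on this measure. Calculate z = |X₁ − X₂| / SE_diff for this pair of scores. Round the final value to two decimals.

SEM = 8.1000 × √(1 − 0.8710) = 8.1000 × √0.1290 ≃ 8.1000 × 0.3592 ≃ 2.9092
Standard error of the difference = 2.9092·√2 ≃ 4.1143
z = 10 / 4.1143 ≃ 2.4306

2.43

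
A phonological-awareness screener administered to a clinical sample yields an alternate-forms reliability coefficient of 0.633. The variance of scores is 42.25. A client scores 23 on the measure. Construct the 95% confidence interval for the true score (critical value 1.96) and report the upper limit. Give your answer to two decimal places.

30.72

σ = 42.25^(1/2) = 6.50000
SEM = 6.50000×√(1 − 0.63300) ≈ 3.93773
1.96 × SEM ≈ 7.71796
Upper limit = 23 + 7.71796 ≈ 30.71796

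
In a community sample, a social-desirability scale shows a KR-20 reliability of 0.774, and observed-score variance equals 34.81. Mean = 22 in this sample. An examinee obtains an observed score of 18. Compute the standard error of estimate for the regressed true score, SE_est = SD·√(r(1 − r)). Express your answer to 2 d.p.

2.47

SD = √34.81 ≈ 5.900
SE_est = SD * √(r(1 − r)) = 5.900 * √0.175 ≈ 5.900 * 0.418 ≈ 2.468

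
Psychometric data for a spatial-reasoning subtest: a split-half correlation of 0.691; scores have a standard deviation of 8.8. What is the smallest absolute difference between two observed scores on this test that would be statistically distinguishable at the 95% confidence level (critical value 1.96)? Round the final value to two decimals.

10.43

r_full = 2·0.691 / (1 + 0.691) ≈ 0.8173
SEM = 8.8000·√(1 − 0.8173) ≈ 3.7618
SE_diff = √2 · SEM ≈ 5.3199
Smallest detectable difference = 1.96·5.3199 ≈ 10.4270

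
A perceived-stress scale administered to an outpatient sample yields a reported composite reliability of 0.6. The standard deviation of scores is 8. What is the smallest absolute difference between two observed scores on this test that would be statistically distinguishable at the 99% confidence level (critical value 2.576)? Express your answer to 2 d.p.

The standard error of measurement is 8.0000×√(1 − 0.6000) ≈ 8.0000×0.6325 ≈ 5.0596.
SE_diff = SEM × √2 ≈ 5.0596 × 1.4142 ≈ 7.1554
Minimum reliable difference = 2.576 × SE_diff ≈ 2.576 × 7.1554 ≈ 18.4324

18.43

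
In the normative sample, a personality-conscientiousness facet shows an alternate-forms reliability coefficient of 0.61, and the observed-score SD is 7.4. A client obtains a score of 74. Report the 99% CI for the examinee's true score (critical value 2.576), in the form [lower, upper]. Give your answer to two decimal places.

SEM = 7.4000 × √(1 − 0.6100) = 7.4000 × √0.3900 ≃ 7.4000 × 0.6245 ≃ 4.6213
Margin = 2.576 × 4.6213 ≃ 11.9045
CI = 74 ± 11.9045 → [62.0955, 85.9045]

[62.10, 85.90]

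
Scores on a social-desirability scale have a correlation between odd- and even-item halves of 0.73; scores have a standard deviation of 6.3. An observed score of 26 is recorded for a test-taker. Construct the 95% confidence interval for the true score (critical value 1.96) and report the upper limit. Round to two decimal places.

30.88

r_full = 2·0.73 / (1 + 0.73) ≈ 0.8439
The standard error of measurement is 6.3000*√(1 − 0.8439) ≈ 6.3000*0.3951 ≈ 2.4889.
1.96 * SEM ≈ 4.8782
Upper limit = 26 + 4.8782 ≈ 30.8782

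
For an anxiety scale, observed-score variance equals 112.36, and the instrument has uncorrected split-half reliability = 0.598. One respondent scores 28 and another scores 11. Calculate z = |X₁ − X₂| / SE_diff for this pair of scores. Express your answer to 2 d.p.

σ = 112.36^(1/2) = 10.6000
r_full = 2·0.598 / (1 + 0.598) ≃ 0.7484
The standard error of measurement is 10.6000*√(1 − 0.7484) ≃ 10.6000*0.5016 ≃ 5.3166.
SE_diff = SEM * √2 ≃ 5.3166 * 1.4142 ≃ 7.5187
z = 17 / 7.5187 ≃ 2.2610

2.26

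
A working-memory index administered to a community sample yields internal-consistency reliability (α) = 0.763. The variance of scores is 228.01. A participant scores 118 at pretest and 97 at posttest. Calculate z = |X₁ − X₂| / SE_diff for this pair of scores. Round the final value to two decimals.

σ = 228.01^(1/2) = 15.10000
The standard error of measurement is 15.10000·√(1 − 0.76300) ≈ 15.10000·0.48683 ≈ 7.35108.
SE_diff = SEM · √2 ≈ 7.35108 · 1.41421 ≈ 10.39600
z = |118 − 97| / 10.39600 = 21 / 10.39600 ≈ 2.02001

2.02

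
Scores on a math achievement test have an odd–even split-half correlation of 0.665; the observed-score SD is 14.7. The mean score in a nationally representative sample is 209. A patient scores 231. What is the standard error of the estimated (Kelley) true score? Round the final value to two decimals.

5.89

Full-length reliability (Spearman-Brown) = 2(0.665)/(1+0.665) ≈ 0.7988
SE_est = SD × √(r(1 − r)) = 14.7000 × √0.1607 ≈ 14.7000 × 0.4009 ≈ 5.8932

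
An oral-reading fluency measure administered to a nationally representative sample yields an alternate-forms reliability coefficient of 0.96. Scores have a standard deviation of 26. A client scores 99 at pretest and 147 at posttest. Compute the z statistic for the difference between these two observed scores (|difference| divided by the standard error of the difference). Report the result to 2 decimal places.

SEM = 26.0000*√(1 − 0.9600) ≈ 5.2000
Standard error of the difference = 5.2000·√2 ≈ 7.3539
z = 48 / 7.3539 ≈ 6.5271

6.53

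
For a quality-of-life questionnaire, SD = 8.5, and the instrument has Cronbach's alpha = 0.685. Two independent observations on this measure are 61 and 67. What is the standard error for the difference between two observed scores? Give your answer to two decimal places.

6.75

SEM = 8.500 * √(1 − 0.685) = 8.500 * √0.315 ≈ 8.500 * 0.561 ≈ 4.771
SE_diff = √2 * SEM ≈ 6.747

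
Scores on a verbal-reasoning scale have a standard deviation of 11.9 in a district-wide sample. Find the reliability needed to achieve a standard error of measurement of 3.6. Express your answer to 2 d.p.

Required reliability = 1 − (SEM/SD)² = 1 − 0.0915 ≃ 0.9085

0.91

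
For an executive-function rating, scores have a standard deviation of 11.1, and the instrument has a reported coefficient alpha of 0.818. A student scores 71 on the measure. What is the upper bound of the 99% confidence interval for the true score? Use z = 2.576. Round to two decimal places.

83.20

The standard error of measurement is 11.1000·√(1 − 0.8180) ≈ 11.1000·0.4266 ≈ 4.7354.
Margin = 2.576 · 4.7354 ≈ 12.1984
Upper bound: 71 + 12.1984 = 83.1984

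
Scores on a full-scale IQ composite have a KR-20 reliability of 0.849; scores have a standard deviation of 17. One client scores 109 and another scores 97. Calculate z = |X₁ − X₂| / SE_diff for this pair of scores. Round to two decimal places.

The standard error of measurement is 17.000·√(1 − 0.849) ≈ 17.000·0.389 ≈ 6.606.
Standard error of the difference = 6.606·√2 ≈ 9.342
z = |109 − 97| / 9.342 = 12 / 9.342 ≈ 1.284

1.28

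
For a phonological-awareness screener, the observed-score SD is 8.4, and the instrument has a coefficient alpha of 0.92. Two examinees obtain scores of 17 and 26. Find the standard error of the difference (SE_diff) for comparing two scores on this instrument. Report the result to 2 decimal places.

3.36

SEM = 8.4000 · √(1 − 0.9200) = 8.4000 · √0.0800 ≈ 8.4000 · 0.2828 ≈ 2.3759
Standard error of the difference = 2.3759·√2 ≈ 3.3600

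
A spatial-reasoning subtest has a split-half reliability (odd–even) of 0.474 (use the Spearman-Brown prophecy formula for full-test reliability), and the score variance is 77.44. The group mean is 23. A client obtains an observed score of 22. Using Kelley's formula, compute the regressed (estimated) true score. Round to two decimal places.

r_full = 2·0.474 / (1 + 0.474) ≈ 0.6431
Estimated true score = 0.6431×22 + (1 − 0.6431)×23 ≈ 22.3569

22.36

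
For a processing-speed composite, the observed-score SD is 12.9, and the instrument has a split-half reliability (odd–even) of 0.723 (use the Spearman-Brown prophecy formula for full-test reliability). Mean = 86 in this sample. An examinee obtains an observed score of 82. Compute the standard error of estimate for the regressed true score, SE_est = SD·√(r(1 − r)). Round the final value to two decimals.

4.74

r_full = 2·0.723 / (1 + 0.723) ≈ 0.8392
SE_est = SD * √(r(1 − r)) = 12.9000 * √0.1349 ≈ 12.9000 * 0.3673 ≈ 4.7384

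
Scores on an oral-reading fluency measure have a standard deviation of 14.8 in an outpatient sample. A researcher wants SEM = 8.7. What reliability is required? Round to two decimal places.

0.65

r = 1 − (8.700/14.8)² ≈ 1 − 0.346 ≈ 0.654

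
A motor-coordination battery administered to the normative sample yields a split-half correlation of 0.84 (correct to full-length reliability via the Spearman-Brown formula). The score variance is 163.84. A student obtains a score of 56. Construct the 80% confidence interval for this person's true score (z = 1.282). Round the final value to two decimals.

[51.16, 60.84]

SD = √163.84 = 12.80000
Full-length reliability (Spearman-Brown) = 2(0.84)/(1+0.84) ≈ 0.91304
SEM = 12.80000 * √(1 − 0.91304) = 12.80000 * √0.08696 ≈ 12.80000 * 0.29488 ≈ 3.77451
Half-width = 1.282*3.77451 ≈ 4.83893
80% CI: 56 ± 4.83893 = [51.16107, 60.83893]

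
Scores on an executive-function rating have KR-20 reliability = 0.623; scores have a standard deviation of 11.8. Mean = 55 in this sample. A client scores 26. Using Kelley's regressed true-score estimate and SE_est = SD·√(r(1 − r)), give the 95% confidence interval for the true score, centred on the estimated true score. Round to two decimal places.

T̂ = r·X + (1 − r)·M = 0.6230×26 + 0.3770×55 = 16.1980 + 20.7350 ≃ 36.9330
SE_est = SD × √(r(1 − r)) = 11.8000 × √0.2349 ≃ 11.8000 × 0.4846 ≃ 5.7187
95% CI: 36.9330 ± 11.2086 ≃ (25.7244, 48.1416)

[25.72, 48.14]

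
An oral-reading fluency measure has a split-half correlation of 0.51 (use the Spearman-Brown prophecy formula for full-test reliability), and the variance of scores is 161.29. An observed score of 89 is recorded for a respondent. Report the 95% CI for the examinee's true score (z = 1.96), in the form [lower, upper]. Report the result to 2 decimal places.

SD = √161.29 ≈ 12.700
Full-length reliability (Spearman-Brown) = 2(0.51)/(1+0.51) ≈ 0.675
SEM = 12.700 · √(1 − 0.675) = 12.700 · √0.325 ≈ 12.700 · 0.570 ≈ 7.235
Margin = 1.96 · 7.235 ≈ 14.180
Interval: (74.820, 103.180)

[74.82, 103.18]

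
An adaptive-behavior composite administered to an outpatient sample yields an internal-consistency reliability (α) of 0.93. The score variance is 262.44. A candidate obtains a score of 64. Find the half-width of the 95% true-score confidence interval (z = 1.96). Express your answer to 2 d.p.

SD = √262.44 ≈ 16.2000
SEM = 16.2000 * √(1 − 0.9300) = 16.2000 * √0.0700 ≈ 16.2000 * 0.2646 ≈ 4.2861
1.96 * SEM ≈ 8.4008

8.40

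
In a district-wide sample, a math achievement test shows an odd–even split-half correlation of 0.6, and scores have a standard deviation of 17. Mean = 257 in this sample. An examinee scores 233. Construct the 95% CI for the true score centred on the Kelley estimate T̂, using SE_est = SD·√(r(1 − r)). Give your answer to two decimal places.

[224.57, 253.43]

Spearman-Brown: r = 2(0.6) / (1 + 0.6) = 1.200 / 1.600 ≈ 0.750
T̂ = r·X + (1 − r)·M = 0.750×233 + 0.250×257 = 174.750 + 64.250 ≈ 239.000
SE_est = 17.000·√[r(1 − r)] ≈ 7.361
CI = 239.000 ± 1.96 × 7.361 → [224.572, 253.428]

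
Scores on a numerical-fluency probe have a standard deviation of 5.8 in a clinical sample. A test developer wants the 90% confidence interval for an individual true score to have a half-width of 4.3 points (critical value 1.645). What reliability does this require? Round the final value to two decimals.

0.80

SEM needed = half-width / z = 4.3/1.645 ≈ 2.61398
Required reliability = 1 − (SEM/SD)² = 1 − 0.20312 ≈ 0.79688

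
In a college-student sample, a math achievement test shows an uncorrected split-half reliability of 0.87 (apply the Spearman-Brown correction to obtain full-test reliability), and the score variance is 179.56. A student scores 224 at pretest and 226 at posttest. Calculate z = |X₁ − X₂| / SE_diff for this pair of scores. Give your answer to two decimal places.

σ = 179.56^(1/2) = 13.40000
Spearman-Brown: r = 2(0.87) / (1 + 0.87) = 1.74000 / 1.87000 ≈ 0.93048
SEM = 13.40000 * √(1 − 0.93048) = 13.40000 * √0.06952 ≈ 13.40000 * 0.26366 ≈ 3.53310
Standard error of the difference = 3.53310·√2 ≈ 4.99655
z = |224 − 226| / 4.99655 = 2 / 4.99655 ≈ 0.40028

0.40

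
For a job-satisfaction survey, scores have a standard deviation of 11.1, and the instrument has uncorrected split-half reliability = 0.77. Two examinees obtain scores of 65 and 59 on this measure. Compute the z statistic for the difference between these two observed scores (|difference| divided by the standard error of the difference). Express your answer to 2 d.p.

1.06

r_full = 2·0.77 / (1 + 0.77) ≈ 0.870
The standard error of measurement is 11.100*√(1 − 0.870) ≈ 11.100*0.360 ≈ 4.001.
SE_diff = √2 * SEM ≈ 5.659
z = |65 − 59| / 5.659 = 6 / 5.659 ≈ 1.060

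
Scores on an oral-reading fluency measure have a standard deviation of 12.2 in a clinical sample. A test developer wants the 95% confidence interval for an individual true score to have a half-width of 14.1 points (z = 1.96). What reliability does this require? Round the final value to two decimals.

0.65

SEM needed = half-width / z = 14.1/1.96 ≈ 7.1939
Required reliability = 1 − (SEM/SD)² = 1 − 0.3477 ≈ 0.6523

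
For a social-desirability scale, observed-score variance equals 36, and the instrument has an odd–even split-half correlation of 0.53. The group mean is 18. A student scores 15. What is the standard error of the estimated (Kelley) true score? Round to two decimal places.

2.77

SD = √36 ≈ 6.0000
Full-length reliability (Spearman-Brown) = 2(0.53)/(1+0.53) ≈ 0.6928
SE_est = SD · √(r(1 − r)) = 6.0000 · √0.2128 ≈ 6.0000 · 0.4613 ≈ 2.7680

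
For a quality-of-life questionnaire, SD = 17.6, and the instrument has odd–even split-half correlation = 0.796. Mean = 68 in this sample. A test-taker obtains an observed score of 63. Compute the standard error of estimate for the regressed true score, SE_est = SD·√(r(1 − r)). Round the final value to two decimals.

r_full = 2·0.796 / (1 + 0.796) ≃ 0.88641
SE_est = SD × √(r(1 − r)) = 17.60000 × √0.10068 ≃ 17.60000 × 0.31731 ≃ 5.58461

5.58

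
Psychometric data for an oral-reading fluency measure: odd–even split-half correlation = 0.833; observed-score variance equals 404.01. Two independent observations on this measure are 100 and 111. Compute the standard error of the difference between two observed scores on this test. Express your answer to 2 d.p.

SD = √404.01 = 20.10000
Full-length reliability (Spearman-Brown) = 2(0.833)/(1+0.833) ≈ 0.90889
SEM = 20.10000·√(1 − 0.90889) ≈ 6.06699
Standard error of the difference = 6.06699·√2 ≈ 8.58002

8.58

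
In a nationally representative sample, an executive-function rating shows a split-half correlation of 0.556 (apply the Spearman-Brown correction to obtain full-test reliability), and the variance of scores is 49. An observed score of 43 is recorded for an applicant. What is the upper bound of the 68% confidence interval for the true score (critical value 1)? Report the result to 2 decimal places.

SD = √49 = 7.00000
r_full = 2·0.556 / (1 + 0.556) ≈ 0.71465
SEM = 7.00000·√(1 − 0.71465) ≈ 3.73925
Half-width = 1·3.73925 ≈ 3.73925
Upper bound: 43 + 3.73925 = 46.73925

46.74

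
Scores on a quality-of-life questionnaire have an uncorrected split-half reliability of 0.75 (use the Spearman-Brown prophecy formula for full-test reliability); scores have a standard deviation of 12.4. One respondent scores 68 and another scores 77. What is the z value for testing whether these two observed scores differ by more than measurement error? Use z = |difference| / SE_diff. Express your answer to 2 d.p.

r_full = 2·0.75 / (1 + 0.75) ≈ 0.857
SEM = 12.400·√(1 − 0.857) ≈ 4.687
SE_diff = SEM · √2 ≈ 4.687 · 1.414 ≈ 6.628
z = |68 − 77| / 6.628 = 9 / 6.628 ≈ 1.358

1.36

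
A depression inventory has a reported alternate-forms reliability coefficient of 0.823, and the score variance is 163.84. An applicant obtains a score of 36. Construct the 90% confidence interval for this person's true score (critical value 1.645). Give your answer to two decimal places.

SD = √163.84 = 12.8000
SEM = 12.8000 * √(1 − 0.8230) = 12.8000 * √0.1770 ≈ 12.8000 * 0.4207 ≈ 5.3851
1.645 * SEM ≈ 8.8585
CI = 36 ± 8.8585 → [27.1415, 44.8585]

[27.14, 44.86]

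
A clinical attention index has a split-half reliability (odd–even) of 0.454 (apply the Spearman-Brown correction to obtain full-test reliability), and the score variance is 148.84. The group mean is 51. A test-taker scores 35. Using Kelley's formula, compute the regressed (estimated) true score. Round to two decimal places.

41.01

Full-length reliability (Spearman-Brown) = 2(0.454)/(1+0.454) ≈ 0.6245
T̂ = r·X + (1 − r)·M = 0.6245*35 + 0.3755*51 ≈ 21.8569 + 19.1513 ≈ 41.0083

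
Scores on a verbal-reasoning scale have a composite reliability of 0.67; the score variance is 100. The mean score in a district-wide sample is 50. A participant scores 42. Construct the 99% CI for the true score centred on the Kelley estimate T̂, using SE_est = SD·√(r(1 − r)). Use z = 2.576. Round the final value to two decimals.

σ = 100^(1/2) = 10.0000
Estimated true score = 0.6700×42 + (1 − 0.6700)×50 ≈ 44.6400
SE_est = SD × √(r(1 − r)) = 10.0000 × √0.2211 ≈ 10.0000 × 0.4702 ≈ 4.7021
99% CI: 44.6400 ± 12.1127 ≈ (32.5273, 56.7527)

[32.53, 56.75]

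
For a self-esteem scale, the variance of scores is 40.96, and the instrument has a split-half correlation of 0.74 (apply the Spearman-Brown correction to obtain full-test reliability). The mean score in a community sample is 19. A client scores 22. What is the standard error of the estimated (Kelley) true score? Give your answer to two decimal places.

SD = √40.96 = 6.4000
Spearman-Brown: r = 2(0.74) / (1 + 0.74) = 1.4800 / 1.7400 ≃ 0.8506
SE_est = SD × √(r(1 − r)) = 6.4000 × √0.1271 ≃ 6.4000 × 0.3565 ≃ 2.2816

2.28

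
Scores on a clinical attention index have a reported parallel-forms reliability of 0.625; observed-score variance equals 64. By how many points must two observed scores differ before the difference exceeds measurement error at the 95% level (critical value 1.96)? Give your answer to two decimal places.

SD = √64 = 8.0000
SEM = 8.0000 · √(1 − 0.6250) = 8.0000 · √0.3750 ≈ 8.0000 · 0.6124 ≈ 4.8990
Standard error of the difference = 4.8990·√2 ≈ 6.9282
Minimum reliable difference = 1.96 · SE_diff ≈ 1.96 · 6.9282 ≈ 13.5793

13.58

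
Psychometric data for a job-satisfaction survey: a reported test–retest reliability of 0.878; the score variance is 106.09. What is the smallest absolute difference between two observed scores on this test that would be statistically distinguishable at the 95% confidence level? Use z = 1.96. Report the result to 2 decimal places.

9.97

SD = √106.09 ≈ 10.30000
The standard error of measurement is 10.30000*√(1 − 0.87800) ≈ 10.30000*0.34928 ≈ 3.59764.
Standard error of the difference = 3.59764·√2 ≈ 5.08782
Minimum reliable difference = 1.96 * SE_diff ≈ 1.96 * 5.08782 ≈ 9.97214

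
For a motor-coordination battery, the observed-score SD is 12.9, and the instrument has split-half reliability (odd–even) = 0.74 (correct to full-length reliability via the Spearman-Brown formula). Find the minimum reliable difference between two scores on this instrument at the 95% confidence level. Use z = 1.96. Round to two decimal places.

Full-length reliability (Spearman-Brown) = 2(0.74)/(1+0.74) ≈ 0.8506
SEM = 12.9000*√(1 − 0.8506) ≈ 4.9866
SE_diff = SEM * √2 ≈ 4.9866 * 1.4142 ≈ 7.0521
Minimum reliable difference = 1.96 * SE_diff ≈ 1.96 * 7.0521 ≈ 13.8221

13.82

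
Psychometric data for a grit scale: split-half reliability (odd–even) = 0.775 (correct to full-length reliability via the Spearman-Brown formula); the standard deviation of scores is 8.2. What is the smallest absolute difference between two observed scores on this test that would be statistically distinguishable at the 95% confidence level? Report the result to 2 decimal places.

r_full = 2·0.775 / (1 + 0.775) ≈ 0.8732
The standard error of measurement is 8.2000×√(1 − 0.8732) ≈ 8.2000×0.3560 ≈ 2.9195.
Standard error of the difference = 2.9195·√2 ≈ 4.1288
Smallest detectable difference = 1.96×4.1288 ≈ 8.0924

8.09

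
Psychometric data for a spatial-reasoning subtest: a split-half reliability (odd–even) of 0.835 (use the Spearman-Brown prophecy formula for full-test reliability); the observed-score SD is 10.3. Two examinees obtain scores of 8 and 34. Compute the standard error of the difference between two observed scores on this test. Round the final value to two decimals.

Full-length reliability (Spearman-Brown) = 2(0.835)/(1+0.835) ≈ 0.91008
The standard error of measurement is 10.30000*√(1 − 0.91008) ≈ 10.30000*0.29986 ≈ 3.08860.
SE_diff = √2 * SEM ≈ 4.36793

4.37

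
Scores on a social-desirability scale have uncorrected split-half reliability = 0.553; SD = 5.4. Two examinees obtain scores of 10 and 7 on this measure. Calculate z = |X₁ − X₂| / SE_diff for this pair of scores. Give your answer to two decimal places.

0.73

r_full = 2·0.553 / (1 + 0.553) ≈ 0.71217
SEM = 5.40000 · √(1 − 0.71217) = 5.40000 · √0.28783 ≈ 5.40000 · 0.53650 ≈ 2.89709
SE_diff = SEM · √2 ≈ 2.89709 · 1.41421 ≈ 4.09710
z = 3 / 4.09710 ≈ 0.73222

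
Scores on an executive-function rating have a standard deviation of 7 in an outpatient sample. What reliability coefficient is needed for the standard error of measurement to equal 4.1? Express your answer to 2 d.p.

0.66

r = 1 − (SEM / SD)² = 1 − (4.100 / 7)² ≃ 1 − 0.343 ≃ 0.657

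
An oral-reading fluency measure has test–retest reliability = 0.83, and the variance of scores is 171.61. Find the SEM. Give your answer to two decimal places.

5.40

σ = 171.61^(1/2) = 13.1000
The standard error of measurement is 13.1000×√(1 − 0.8300) ≃ 13.1000×0.4123 ≃ 5.4013.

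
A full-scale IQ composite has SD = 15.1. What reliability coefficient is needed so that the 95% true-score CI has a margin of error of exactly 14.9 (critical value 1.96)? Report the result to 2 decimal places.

0.75

Required SEM = 14.9 / 1.96 ≈ 7.602
r = 1 − (7.602/15.1)² ≈ 1 − 0.253 ≈ 0.747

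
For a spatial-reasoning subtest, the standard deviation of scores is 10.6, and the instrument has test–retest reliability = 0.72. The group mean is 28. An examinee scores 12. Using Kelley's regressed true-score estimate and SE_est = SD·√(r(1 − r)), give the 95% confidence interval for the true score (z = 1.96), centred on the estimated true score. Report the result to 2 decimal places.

T̂ = r·X + (1 − r)·M = 0.7200·12 + 0.2800·28 = 8.6400 + 7.8400 ≈ 16.4800
SE_est = SD · √(r(1 − r)) = 10.6000 · √0.2016 ≈ 10.6000 · 0.4490 ≈ 4.7594
95% CI: 16.4800 ± 9.3284 ≈ (7.1516, 25.8084)

[7.15, 25.81]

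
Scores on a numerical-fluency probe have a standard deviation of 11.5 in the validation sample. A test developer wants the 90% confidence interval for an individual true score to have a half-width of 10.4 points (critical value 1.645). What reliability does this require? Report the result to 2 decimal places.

SEM needed = half-width / z = 10.4/1.645 ≈ 6.322
Required reliability = 1 − (SEM/SD)² = 1 − 0.302 ≈ 0.698

0.70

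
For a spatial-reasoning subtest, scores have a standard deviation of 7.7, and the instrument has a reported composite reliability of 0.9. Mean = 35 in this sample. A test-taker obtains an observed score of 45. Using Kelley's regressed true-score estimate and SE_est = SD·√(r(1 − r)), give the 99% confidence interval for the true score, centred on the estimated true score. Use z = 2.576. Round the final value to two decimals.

T̂ = r·X + (1 − r)·M = 0.90000·45 + 0.10000·35 = 40.50000 + 3.50000 ≈ 44.00000
SE_est = 7.70000·√(0.90000·0.10000) ≈ 2.31000
CI = 44.00000 ± 2.576 · 2.31000 → [38.04944, 49.95056]

[38.05, 49.95]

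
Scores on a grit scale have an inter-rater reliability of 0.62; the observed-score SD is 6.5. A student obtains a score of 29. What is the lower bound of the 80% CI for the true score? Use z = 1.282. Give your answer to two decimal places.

SEM = 6.500*√(1 − 0.620) ≃ 4.007
1.282 * SEM ≃ 5.137
Lower limit = 29 − 5.137 ≃ 23.863

23.86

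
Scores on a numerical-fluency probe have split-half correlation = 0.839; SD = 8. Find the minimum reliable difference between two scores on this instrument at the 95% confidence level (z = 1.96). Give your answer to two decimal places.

6.56

Full-length reliability (Spearman-Brown) = 2(0.839)/(1+0.839) ≈ 0.912
The standard error of measurement is 8.000·√(1 − 0.912) ≈ 8.000·0.296 ≈ 2.367.
SE_diff = √2 · SEM ≈ 3.348
Smallest detectable difference = 1.96·3.348 ≈ 6.561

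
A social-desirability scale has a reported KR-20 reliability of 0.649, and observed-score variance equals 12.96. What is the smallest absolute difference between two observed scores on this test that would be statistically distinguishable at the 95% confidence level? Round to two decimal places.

SD = √12.96 = 3.600
The standard error of measurement is 3.600×√(1 − 0.649) ≈ 3.600×0.592 ≈ 2.133.
Standard error of the difference = 2.133·√2 ≈ 3.016
Smallest detectable difference = 1.96×3.016 ≈ 5.912

5.91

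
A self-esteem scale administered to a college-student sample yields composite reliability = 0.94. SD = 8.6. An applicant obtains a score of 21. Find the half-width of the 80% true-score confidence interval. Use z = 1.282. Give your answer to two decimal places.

SEM = 8.6000 · √(1 − 0.9400) = 8.6000 · √0.0600 ≈ 8.6000 · 0.2449 ≈ 2.1066
Margin = 1.282 · 2.1066 ≈ 2.7006

2.70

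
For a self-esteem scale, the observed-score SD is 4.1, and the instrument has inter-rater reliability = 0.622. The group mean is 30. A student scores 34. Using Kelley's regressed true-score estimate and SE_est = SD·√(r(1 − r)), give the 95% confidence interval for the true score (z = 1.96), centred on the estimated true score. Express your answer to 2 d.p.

[28.59, 36.38]

Estimated true score = 0.6220·34 + (1 − 0.6220)·30 ≈ 32.4880
SE_est = 4.1000·√(0.6220·0.3780) ≈ 1.9880
CI = 32.4880 ± 1.96 · 1.9880 → [28.5914, 36.3846]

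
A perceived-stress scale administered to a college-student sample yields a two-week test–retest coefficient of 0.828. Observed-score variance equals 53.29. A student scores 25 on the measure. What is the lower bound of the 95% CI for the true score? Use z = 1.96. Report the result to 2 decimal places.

19.07

SD = √53.29 ≈ 7.300
SEM = 7.300 * √(1 − 0.828) = 7.300 * √0.172 ≈ 7.300 * 0.415 ≈ 3.028
1.96 * SEM ≈ 5.934
Lower bound: 25 − 5.934 = 19.066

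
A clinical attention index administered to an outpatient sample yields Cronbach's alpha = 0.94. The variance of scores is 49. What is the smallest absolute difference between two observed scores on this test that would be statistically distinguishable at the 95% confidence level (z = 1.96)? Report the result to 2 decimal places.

4.75

σ = 49^(1/2) = 7.000
SEM = 7.000·√(1 − 0.940) ≈ 1.715
SE_diff = √2 · SEM ≈ 2.425
Smallest detectable difference = 1.96·2.425 ≈ 4.753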